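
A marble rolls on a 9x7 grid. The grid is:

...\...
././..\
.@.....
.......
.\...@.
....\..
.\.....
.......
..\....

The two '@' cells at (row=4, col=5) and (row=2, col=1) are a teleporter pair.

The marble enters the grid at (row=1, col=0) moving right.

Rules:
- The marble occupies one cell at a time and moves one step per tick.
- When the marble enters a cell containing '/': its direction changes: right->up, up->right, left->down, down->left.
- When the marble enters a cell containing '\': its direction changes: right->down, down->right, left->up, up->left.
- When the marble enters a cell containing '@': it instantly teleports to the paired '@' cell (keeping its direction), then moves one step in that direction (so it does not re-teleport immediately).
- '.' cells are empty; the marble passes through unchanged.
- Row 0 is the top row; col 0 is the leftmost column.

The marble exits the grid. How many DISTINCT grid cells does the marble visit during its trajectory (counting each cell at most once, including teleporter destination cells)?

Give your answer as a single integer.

Answer: 3

Derivation:
Step 1: enter (1,0), '.' pass, move right to (1,1)
Step 2: enter (1,1), '/' deflects right->up, move up to (0,1)
Step 3: enter (0,1), '.' pass, move up to (-1,1)
Step 4: at (-1,1) — EXIT via top edge, pos 1
Distinct cells visited: 3 (path length 3)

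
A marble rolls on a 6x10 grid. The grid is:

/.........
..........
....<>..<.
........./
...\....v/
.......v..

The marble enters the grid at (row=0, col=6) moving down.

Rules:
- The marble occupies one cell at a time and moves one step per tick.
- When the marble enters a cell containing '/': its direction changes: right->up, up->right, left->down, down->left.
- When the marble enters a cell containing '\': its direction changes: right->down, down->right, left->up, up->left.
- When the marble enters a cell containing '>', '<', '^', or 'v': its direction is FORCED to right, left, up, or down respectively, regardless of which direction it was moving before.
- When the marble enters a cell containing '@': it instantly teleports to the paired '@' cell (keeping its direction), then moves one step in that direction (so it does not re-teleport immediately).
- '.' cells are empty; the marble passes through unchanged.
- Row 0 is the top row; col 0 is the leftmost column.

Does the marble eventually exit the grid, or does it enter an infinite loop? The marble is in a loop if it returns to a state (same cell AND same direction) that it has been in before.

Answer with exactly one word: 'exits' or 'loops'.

Step 1: enter (0,6), '.' pass, move down to (1,6)
Step 2: enter (1,6), '.' pass, move down to (2,6)
Step 3: enter (2,6), '.' pass, move down to (3,6)
Step 4: enter (3,6), '.' pass, move down to (4,6)
Step 5: enter (4,6), '.' pass, move down to (5,6)
Step 6: enter (5,6), '.' pass, move down to (6,6)
Step 7: at (6,6) — EXIT via bottom edge, pos 6

Answer: exits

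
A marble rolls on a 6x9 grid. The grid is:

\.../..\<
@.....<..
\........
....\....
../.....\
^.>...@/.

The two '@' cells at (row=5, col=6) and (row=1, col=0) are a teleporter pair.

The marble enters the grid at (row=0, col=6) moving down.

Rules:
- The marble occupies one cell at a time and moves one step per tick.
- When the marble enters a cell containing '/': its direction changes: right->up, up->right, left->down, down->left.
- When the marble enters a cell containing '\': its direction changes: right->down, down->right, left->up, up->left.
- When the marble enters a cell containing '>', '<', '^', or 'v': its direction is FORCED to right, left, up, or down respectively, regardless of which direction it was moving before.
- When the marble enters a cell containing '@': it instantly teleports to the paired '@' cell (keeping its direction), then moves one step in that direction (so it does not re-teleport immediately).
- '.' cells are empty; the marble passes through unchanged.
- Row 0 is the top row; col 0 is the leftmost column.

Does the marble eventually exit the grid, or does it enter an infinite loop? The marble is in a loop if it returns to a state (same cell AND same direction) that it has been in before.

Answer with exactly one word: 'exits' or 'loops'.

Step 1: enter (0,6), '.' pass, move down to (1,6)
Step 2: enter (1,6), '<' forces down->left, move left to (1,5)
Step 3: enter (1,5), '.' pass, move left to (1,4)
Step 4: enter (1,4), '.' pass, move left to (1,3)
Step 5: enter (1,3), '.' pass, move left to (1,2)
Step 6: enter (1,2), '.' pass, move left to (1,1)
Step 7: enter (1,1), '.' pass, move left to (1,0)
Step 8: enter (1,0), '@' teleport (1,0)->(5,6), also enter (5,6), move left to (5,5)
Step 9: enter (5,5), '.' pass, move left to (5,4)
Step 10: enter (5,4), '.' pass, move left to (5,3)
Step 11: enter (5,3), '.' pass, move left to (5,2)
Step 12: enter (5,2), '>' forces left->right, move right to (5,3)
Step 13: enter (5,3), '.' pass, move right to (5,4)
Step 14: enter (5,4), '.' pass, move right to (5,5)
Step 15: enter (5,5), '.' pass, move right to (5,6)
Step 16: enter (5,6), '@' teleport (5,6)->(1,0), also enter (1,0), move right to (1,1)
Step 17: enter (1,1), '.' pass, move right to (1,2)
Step 18: enter (1,2), '.' pass, move right to (1,3)
Step 19: enter (1,3), '.' pass, move right to (1,4)
Step 20: enter (1,4), '.' pass, move right to (1,5)
Step 21: enter (1,5), '.' pass, move right to (1,6)
Step 22: enter (1,6), '<' forces right->left, move left to (1,5)
Step 23: at (1,5) dir=left — LOOP DETECTED (seen before)

Answer: loops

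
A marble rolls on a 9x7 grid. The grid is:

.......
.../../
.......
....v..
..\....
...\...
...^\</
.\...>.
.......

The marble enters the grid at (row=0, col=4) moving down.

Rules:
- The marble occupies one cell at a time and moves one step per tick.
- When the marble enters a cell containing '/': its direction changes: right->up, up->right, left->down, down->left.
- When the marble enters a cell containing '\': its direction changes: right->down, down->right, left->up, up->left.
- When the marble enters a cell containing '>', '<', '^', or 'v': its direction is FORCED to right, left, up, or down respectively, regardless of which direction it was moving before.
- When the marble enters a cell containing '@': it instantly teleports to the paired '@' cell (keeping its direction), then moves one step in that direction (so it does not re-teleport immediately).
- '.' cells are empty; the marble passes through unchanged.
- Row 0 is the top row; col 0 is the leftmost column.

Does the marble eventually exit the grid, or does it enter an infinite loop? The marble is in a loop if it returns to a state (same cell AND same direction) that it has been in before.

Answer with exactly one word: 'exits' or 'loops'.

Answer: loops

Derivation:
Step 1: enter (0,4), '.' pass, move down to (1,4)
Step 2: enter (1,4), '.' pass, move down to (2,4)
Step 3: enter (2,4), '.' pass, move down to (3,4)
Step 4: enter (3,4), 'v' forces down->down, move down to (4,4)
Step 5: enter (4,4), '.' pass, move down to (5,4)
Step 6: enter (5,4), '.' pass, move down to (6,4)
Step 7: enter (6,4), '\' deflects down->right, move right to (6,5)
Step 8: enter (6,5), '<' forces right->left, move left to (6,4)
Step 9: enter (6,4), '\' deflects left->up, move up to (5,4)
Step 10: enter (5,4), '.' pass, move up to (4,4)
Step 11: enter (4,4), '.' pass, move up to (3,4)
Step 12: enter (3,4), 'v' forces up->down, move down to (4,4)
Step 13: at (4,4) dir=down — LOOP DETECTED (seen before)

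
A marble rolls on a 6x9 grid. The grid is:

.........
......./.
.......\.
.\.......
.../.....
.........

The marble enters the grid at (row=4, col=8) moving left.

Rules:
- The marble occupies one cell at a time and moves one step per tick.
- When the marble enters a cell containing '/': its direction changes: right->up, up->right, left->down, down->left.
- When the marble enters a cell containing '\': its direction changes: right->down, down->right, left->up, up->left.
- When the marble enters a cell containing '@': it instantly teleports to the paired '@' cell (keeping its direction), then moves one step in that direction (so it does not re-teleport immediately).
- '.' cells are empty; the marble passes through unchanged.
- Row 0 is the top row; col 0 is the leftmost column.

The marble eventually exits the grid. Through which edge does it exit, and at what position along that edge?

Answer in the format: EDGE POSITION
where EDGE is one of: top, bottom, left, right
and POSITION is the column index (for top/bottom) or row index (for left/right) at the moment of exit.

Step 1: enter (4,8), '.' pass, move left to (4,7)
Step 2: enter (4,7), '.' pass, move left to (4,6)
Step 3: enter (4,6), '.' pass, move left to (4,5)
Step 4: enter (4,5), '.' pass, move left to (4,4)
Step 5: enter (4,4), '.' pass, move left to (4,3)
Step 6: enter (4,3), '/' deflects left->down, move down to (5,3)
Step 7: enter (5,3), '.' pass, move down to (6,3)
Step 8: at (6,3) — EXIT via bottom edge, pos 3

Answer: bottom 3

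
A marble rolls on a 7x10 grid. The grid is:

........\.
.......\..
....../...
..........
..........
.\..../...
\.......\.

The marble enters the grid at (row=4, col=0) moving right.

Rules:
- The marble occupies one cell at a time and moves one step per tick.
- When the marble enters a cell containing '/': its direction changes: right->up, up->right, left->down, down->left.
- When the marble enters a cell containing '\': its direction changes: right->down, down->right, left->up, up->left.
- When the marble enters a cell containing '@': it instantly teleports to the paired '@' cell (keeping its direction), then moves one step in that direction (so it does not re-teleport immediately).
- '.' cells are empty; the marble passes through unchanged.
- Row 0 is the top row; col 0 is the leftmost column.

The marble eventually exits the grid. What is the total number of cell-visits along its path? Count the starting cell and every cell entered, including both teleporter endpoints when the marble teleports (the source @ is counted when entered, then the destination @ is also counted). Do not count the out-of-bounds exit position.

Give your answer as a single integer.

Answer: 10

Derivation:
Step 1: enter (4,0), '.' pass, move right to (4,1)
Step 2: enter (4,1), '.' pass, move right to (4,2)
Step 3: enter (4,2), '.' pass, move right to (4,3)
Step 4: enter (4,3), '.' pass, move right to (4,4)
Step 5: enter (4,4), '.' pass, move right to (4,5)
Step 6: enter (4,5), '.' pass, move right to (4,6)
Step 7: enter (4,6), '.' pass, move right to (4,7)
Step 8: enter (4,7), '.' pass, move right to (4,8)
Step 9: enter (4,8), '.' pass, move right to (4,9)
Step 10: enter (4,9), '.' pass, move right to (4,10)
Step 11: at (4,10) — EXIT via right edge, pos 4
Path length (cell visits): 10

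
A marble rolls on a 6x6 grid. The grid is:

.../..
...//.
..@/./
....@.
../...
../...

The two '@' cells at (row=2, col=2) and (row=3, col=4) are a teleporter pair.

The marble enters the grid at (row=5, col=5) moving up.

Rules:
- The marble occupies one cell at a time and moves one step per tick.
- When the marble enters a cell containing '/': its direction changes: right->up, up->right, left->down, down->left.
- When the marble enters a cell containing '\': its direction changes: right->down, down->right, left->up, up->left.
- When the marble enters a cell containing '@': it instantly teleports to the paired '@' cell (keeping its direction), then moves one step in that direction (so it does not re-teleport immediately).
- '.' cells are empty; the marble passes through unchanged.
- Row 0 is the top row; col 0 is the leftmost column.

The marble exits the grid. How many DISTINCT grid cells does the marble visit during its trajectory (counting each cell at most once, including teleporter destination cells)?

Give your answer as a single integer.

Answer: 4

Derivation:
Step 1: enter (5,5), '.' pass, move up to (4,5)
Step 2: enter (4,5), '.' pass, move up to (3,5)
Step 3: enter (3,5), '.' pass, move up to (2,5)
Step 4: enter (2,5), '/' deflects up->right, move right to (2,6)
Step 5: at (2,6) — EXIT via right edge, pos 2
Distinct cells visited: 4 (path length 4)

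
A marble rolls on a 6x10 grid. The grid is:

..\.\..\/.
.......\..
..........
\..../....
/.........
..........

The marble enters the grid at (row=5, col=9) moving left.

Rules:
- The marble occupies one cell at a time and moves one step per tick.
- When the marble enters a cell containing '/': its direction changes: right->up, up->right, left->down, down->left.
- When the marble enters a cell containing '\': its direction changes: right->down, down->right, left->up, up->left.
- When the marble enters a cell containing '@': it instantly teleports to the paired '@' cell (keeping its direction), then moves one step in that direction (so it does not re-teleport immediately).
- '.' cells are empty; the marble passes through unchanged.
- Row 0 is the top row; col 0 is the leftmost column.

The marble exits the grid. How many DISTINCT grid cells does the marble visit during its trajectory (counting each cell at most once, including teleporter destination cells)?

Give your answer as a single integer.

Answer: 10

Derivation:
Step 1: enter (5,9), '.' pass, move left to (5,8)
Step 2: enter (5,8), '.' pass, move left to (5,7)
Step 3: enter (5,7), '.' pass, move left to (5,6)
Step 4: enter (5,6), '.' pass, move left to (5,5)
Step 5: enter (5,5), '.' pass, move left to (5,4)
Step 6: enter (5,4), '.' pass, move left to (5,3)
Step 7: enter (5,3), '.' pass, move left to (5,2)
Step 8: enter (5,2), '.' pass, move left to (5,1)
Step 9: enter (5,1), '.' pass, move left to (5,0)
Step 10: enter (5,0), '.' pass, move left to (5,-1)
Step 11: at (5,-1) — EXIT via left edge, pos 5
Distinct cells visited: 10 (path length 10)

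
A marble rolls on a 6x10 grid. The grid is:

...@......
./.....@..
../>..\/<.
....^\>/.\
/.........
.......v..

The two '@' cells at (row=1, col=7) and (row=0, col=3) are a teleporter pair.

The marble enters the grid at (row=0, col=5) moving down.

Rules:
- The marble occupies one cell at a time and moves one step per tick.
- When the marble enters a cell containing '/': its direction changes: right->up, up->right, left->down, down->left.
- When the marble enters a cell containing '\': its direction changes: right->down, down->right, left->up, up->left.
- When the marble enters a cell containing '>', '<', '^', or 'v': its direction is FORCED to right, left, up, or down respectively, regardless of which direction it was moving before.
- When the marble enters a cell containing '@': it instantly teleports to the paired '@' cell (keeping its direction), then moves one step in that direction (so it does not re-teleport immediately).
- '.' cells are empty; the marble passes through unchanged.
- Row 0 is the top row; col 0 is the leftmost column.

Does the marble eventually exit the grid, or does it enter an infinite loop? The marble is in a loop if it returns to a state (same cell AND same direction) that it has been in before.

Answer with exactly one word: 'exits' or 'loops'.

Answer: loops

Derivation:
Step 1: enter (0,5), '.' pass, move down to (1,5)
Step 2: enter (1,5), '.' pass, move down to (2,5)
Step 3: enter (2,5), '.' pass, move down to (3,5)
Step 4: enter (3,5), '\' deflects down->right, move right to (3,6)
Step 5: enter (3,6), '>' forces right->right, move right to (3,7)
Step 6: enter (3,7), '/' deflects right->up, move up to (2,7)
Step 7: enter (2,7), '/' deflects up->right, move right to (2,8)
Step 8: enter (2,8), '<' forces right->left, move left to (2,7)
Step 9: enter (2,7), '/' deflects left->down, move down to (3,7)
Step 10: enter (3,7), '/' deflects down->left, move left to (3,6)
Step 11: enter (3,6), '>' forces left->right, move right to (3,7)
Step 12: at (3,7) dir=right — LOOP DETECTED (seen before)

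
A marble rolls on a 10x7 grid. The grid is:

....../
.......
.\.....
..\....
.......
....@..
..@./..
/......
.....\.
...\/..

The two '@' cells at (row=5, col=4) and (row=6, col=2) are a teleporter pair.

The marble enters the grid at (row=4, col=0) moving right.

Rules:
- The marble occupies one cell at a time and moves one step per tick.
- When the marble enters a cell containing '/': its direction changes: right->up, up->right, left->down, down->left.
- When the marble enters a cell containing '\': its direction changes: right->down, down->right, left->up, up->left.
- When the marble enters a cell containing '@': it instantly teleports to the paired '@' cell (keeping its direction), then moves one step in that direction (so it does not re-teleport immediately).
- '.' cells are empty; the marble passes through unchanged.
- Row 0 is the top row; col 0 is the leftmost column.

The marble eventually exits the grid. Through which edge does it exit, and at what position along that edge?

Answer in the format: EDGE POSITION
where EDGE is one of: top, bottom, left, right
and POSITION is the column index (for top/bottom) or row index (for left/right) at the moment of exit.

Step 1: enter (4,0), '.' pass, move right to (4,1)
Step 2: enter (4,1), '.' pass, move right to (4,2)
Step 3: enter (4,2), '.' pass, move right to (4,3)
Step 4: enter (4,3), '.' pass, move right to (4,4)
Step 5: enter (4,4), '.' pass, move right to (4,5)
Step 6: enter (4,5), '.' pass, move right to (4,6)
Step 7: enter (4,6), '.' pass, move right to (4,7)
Step 8: at (4,7) — EXIT via right edge, pos 4

Answer: right 4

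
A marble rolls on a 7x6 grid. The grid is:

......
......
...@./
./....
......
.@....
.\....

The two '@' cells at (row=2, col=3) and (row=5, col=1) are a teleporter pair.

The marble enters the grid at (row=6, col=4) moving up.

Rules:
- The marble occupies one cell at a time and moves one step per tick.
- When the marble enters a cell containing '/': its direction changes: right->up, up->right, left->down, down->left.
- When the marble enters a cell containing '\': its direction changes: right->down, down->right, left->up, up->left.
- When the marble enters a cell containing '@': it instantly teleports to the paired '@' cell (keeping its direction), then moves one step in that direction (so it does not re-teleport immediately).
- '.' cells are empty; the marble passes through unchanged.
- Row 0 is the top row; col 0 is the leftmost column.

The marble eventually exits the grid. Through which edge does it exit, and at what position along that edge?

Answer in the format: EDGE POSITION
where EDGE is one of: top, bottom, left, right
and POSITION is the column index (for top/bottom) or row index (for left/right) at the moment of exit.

Answer: top 4

Derivation:
Step 1: enter (6,4), '.' pass, move up to (5,4)
Step 2: enter (5,4), '.' pass, move up to (4,4)
Step 3: enter (4,4), '.' pass, move up to (3,4)
Step 4: enter (3,4), '.' pass, move up to (2,4)
Step 5: enter (2,4), '.' pass, move up to (1,4)
Step 6: enter (1,4), '.' pass, move up to (0,4)
Step 7: enter (0,4), '.' pass, move up to (-1,4)
Step 8: at (-1,4) — EXIT via top edge, pos 4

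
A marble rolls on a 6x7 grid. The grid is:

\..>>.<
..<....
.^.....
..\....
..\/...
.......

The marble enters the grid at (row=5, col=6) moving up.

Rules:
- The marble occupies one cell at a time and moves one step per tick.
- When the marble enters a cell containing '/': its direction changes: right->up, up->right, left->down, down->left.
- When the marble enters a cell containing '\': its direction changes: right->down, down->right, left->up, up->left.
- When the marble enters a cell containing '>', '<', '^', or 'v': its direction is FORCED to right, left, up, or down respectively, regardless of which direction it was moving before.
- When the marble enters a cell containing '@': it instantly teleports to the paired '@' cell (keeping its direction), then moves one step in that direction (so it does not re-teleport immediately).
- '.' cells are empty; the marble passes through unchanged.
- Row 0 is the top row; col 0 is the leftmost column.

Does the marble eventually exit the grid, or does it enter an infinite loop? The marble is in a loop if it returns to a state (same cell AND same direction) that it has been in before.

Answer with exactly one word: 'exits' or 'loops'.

Answer: loops

Derivation:
Step 1: enter (5,6), '.' pass, move up to (4,6)
Step 2: enter (4,6), '.' pass, move up to (3,6)
Step 3: enter (3,6), '.' pass, move up to (2,6)
Step 4: enter (2,6), '.' pass, move up to (1,6)
Step 5: enter (1,6), '.' pass, move up to (0,6)
Step 6: enter (0,6), '<' forces up->left, move left to (0,5)
Step 7: enter (0,5), '.' pass, move left to (0,4)
Step 8: enter (0,4), '>' forces left->right, move right to (0,5)
Step 9: enter (0,5), '.' pass, move right to (0,6)
Step 10: enter (0,6), '<' forces right->left, move left to (0,5)
Step 11: at (0,5) dir=left — LOOP DETECTED (seen before)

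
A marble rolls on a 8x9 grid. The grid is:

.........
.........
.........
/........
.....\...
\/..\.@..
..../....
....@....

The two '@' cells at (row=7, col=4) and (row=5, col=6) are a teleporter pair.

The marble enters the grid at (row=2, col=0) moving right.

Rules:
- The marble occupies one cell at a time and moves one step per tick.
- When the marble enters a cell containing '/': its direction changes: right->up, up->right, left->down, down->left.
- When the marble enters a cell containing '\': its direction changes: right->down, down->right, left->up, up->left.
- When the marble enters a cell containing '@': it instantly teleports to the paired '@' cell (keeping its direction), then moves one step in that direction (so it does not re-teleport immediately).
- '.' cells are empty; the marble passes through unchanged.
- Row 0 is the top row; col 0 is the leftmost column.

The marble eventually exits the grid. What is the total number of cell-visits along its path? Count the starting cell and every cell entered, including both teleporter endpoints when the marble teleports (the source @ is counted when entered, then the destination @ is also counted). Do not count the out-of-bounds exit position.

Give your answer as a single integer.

Step 1: enter (2,0), '.' pass, move right to (2,1)
Step 2: enter (2,1), '.' pass, move right to (2,2)
Step 3: enter (2,2), '.' pass, move right to (2,3)
Step 4: enter (2,3), '.' pass, move right to (2,4)
Step 5: enter (2,4), '.' pass, move right to (2,5)
Step 6: enter (2,5), '.' pass, move right to (2,6)
Step 7: enter (2,6), '.' pass, move right to (2,7)
Step 8: enter (2,7), '.' pass, move right to (2,8)
Step 9: enter (2,8), '.' pass, move right to (2,9)
Step 10: at (2,9) — EXIT via right edge, pos 2
Path length (cell visits): 9

Answer: 9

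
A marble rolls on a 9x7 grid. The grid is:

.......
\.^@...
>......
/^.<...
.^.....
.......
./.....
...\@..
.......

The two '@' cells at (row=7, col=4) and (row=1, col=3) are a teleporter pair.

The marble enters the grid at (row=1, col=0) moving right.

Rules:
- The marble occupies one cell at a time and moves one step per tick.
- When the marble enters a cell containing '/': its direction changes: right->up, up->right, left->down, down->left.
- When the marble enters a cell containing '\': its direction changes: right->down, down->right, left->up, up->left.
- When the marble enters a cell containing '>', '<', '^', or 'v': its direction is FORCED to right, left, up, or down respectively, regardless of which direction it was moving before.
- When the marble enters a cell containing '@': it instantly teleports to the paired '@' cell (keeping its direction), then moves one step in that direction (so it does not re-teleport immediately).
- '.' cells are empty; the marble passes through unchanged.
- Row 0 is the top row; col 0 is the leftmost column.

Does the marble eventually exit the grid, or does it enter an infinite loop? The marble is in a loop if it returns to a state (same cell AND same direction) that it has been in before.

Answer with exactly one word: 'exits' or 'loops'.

Step 1: enter (1,0), '\' deflects right->down, move down to (2,0)
Step 2: enter (2,0), '>' forces down->right, move right to (2,1)
Step 3: enter (2,1), '.' pass, move right to (2,2)
Step 4: enter (2,2), '.' pass, move right to (2,3)
Step 5: enter (2,3), '.' pass, move right to (2,4)
Step 6: enter (2,4), '.' pass, move right to (2,5)
Step 7: enter (2,5), '.' pass, move right to (2,6)
Step 8: enter (2,6), '.' pass, move right to (2,7)
Step 9: at (2,7) — EXIT via right edge, pos 2

Answer: exits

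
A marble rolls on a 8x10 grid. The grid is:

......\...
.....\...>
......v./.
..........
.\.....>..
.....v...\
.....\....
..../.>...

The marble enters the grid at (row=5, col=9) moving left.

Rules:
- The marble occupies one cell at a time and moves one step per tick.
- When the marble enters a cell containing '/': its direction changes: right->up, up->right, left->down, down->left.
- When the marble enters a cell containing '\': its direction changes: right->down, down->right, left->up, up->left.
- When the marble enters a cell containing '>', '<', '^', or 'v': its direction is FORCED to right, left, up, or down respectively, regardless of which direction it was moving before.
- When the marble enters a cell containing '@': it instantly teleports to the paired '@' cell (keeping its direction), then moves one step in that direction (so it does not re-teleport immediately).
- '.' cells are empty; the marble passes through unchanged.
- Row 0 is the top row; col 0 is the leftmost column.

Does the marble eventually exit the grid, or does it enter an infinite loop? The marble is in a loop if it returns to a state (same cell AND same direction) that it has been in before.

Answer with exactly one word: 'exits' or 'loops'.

Answer: exits

Derivation:
Step 1: enter (5,9), '\' deflects left->up, move up to (4,9)
Step 2: enter (4,9), '.' pass, move up to (3,9)
Step 3: enter (3,9), '.' pass, move up to (2,9)
Step 4: enter (2,9), '.' pass, move up to (1,9)
Step 5: enter (1,9), '>' forces up->right, move right to (1,10)
Step 6: at (1,10) — EXIT via right edge, pos 1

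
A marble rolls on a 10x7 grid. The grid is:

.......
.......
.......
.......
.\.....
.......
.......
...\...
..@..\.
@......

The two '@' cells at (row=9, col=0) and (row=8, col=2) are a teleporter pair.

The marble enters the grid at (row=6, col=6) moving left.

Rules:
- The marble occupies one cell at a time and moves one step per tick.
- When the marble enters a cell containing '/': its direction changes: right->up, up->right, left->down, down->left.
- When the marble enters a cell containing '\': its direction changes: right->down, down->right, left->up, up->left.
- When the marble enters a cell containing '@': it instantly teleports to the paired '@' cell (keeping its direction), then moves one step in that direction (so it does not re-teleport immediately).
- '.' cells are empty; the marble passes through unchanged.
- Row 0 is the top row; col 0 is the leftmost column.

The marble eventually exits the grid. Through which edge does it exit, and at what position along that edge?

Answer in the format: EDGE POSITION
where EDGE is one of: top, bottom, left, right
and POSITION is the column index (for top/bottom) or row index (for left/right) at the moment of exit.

Step 1: enter (6,6), '.' pass, move left to (6,5)
Step 2: enter (6,5), '.' pass, move left to (6,4)
Step 3: enter (6,4), '.' pass, move left to (6,3)
Step 4: enter (6,3), '.' pass, move left to (6,2)
Step 5: enter (6,2), '.' pass, move left to (6,1)
Step 6: enter (6,1), '.' pass, move left to (6,0)
Step 7: enter (6,0), '.' pass, move left to (6,-1)
Step 8: at (6,-1) — EXIT via left edge, pos 6

Answer: left 6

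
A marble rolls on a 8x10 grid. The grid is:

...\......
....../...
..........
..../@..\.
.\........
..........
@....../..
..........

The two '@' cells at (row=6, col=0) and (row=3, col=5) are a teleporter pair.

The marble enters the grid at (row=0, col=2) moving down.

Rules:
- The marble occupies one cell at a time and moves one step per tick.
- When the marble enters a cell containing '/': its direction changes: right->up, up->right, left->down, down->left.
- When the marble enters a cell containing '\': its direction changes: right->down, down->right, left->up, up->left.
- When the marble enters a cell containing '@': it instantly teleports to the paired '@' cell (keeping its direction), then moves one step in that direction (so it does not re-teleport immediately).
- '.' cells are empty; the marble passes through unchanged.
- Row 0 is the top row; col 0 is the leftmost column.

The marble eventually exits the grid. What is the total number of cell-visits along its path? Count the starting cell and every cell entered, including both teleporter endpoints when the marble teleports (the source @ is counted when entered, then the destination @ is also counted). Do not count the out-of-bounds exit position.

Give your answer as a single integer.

Answer: 8

Derivation:
Step 1: enter (0,2), '.' pass, move down to (1,2)
Step 2: enter (1,2), '.' pass, move down to (2,2)
Step 3: enter (2,2), '.' pass, move down to (3,2)
Step 4: enter (3,2), '.' pass, move down to (4,2)
Step 5: enter (4,2), '.' pass, move down to (5,2)
Step 6: enter (5,2), '.' pass, move down to (6,2)
Step 7: enter (6,2), '.' pass, move down to (7,2)
Step 8: enter (7,2), '.' pass, move down to (8,2)
Step 9: at (8,2) — EXIT via bottom edge, pos 2
Path length (cell visits): 8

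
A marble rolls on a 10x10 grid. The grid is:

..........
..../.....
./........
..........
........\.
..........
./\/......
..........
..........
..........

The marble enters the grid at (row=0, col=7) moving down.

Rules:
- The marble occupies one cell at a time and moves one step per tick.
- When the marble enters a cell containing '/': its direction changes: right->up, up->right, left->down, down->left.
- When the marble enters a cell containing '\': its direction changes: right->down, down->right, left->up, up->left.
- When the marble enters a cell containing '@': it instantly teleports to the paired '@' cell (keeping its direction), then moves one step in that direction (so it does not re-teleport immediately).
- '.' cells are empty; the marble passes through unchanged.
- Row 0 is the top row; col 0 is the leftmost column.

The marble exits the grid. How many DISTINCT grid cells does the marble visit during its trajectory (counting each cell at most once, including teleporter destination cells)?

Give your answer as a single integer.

Answer: 10

Derivation:
Step 1: enter (0,7), '.' pass, move down to (1,7)
Step 2: enter (1,7), '.' pass, move down to (2,7)
Step 3: enter (2,7), '.' pass, move down to (3,7)
Step 4: enter (3,7), '.' pass, move down to (4,7)
Step 5: enter (4,7), '.' pass, move down to (5,7)
Step 6: enter (5,7), '.' pass, move down to (6,7)
Step 7: enter (6,7), '.' pass, move down to (7,7)
Step 8: enter (7,7), '.' pass, move down to (8,7)
Step 9: enter (8,7), '.' pass, move down to (9,7)
Step 10: enter (9,7), '.' pass, move down to (10,7)
Step 11: at (10,7) — EXIT via bottom edge, pos 7
Distinct cells visited: 10 (path length 10)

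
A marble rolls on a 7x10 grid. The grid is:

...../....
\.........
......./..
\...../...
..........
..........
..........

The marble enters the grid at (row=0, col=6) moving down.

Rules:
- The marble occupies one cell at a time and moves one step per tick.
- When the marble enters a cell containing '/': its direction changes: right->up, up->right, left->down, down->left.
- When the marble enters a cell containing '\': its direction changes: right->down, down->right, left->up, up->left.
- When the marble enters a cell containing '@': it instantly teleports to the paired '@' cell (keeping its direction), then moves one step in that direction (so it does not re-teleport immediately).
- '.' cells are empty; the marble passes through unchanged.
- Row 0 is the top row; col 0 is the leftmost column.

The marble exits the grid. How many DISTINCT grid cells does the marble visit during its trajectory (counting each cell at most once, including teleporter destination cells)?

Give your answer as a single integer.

Step 1: enter (0,6), '.' pass, move down to (1,6)
Step 2: enter (1,6), '.' pass, move down to (2,6)
Step 3: enter (2,6), '.' pass, move down to (3,6)
Step 4: enter (3,6), '/' deflects down->left, move left to (3,5)
Step 5: enter (3,5), '.' pass, move left to (3,4)
Step 6: enter (3,4), '.' pass, move left to (3,3)
Step 7: enter (3,3), '.' pass, move left to (3,2)
Step 8: enter (3,2), '.' pass, move left to (3,1)
Step 9: enter (3,1), '.' pass, move left to (3,0)
Step 10: enter (3,0), '\' deflects left->up, move up to (2,0)
Step 11: enter (2,0), '.' pass, move up to (1,0)
Step 12: enter (1,0), '\' deflects up->left, move left to (1,-1)
Step 13: at (1,-1) — EXIT via left edge, pos 1
Distinct cells visited: 12 (path length 12)

Answer: 12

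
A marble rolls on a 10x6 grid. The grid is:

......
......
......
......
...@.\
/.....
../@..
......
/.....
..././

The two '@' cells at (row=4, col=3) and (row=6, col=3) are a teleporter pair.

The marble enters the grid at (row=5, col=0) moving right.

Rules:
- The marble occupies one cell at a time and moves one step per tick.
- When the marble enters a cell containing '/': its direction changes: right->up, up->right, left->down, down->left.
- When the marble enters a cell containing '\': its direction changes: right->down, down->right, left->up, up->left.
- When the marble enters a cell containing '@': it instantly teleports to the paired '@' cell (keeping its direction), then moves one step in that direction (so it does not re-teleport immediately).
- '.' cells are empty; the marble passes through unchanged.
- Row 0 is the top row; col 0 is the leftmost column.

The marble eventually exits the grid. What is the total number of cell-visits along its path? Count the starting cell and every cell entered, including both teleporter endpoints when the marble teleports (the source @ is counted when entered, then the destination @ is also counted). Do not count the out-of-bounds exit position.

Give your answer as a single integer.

Step 1: enter (5,0), '/' deflects right->up, move up to (4,0)
Step 2: enter (4,0), '.' pass, move up to (3,0)
Step 3: enter (3,0), '.' pass, move up to (2,0)
Step 4: enter (2,0), '.' pass, move up to (1,0)
Step 5: enter (1,0), '.' pass, move up to (0,0)
Step 6: enter (0,0), '.' pass, move up to (-1,0)
Step 7: at (-1,0) — EXIT via top edge, pos 0
Path length (cell visits): 6

Answer: 6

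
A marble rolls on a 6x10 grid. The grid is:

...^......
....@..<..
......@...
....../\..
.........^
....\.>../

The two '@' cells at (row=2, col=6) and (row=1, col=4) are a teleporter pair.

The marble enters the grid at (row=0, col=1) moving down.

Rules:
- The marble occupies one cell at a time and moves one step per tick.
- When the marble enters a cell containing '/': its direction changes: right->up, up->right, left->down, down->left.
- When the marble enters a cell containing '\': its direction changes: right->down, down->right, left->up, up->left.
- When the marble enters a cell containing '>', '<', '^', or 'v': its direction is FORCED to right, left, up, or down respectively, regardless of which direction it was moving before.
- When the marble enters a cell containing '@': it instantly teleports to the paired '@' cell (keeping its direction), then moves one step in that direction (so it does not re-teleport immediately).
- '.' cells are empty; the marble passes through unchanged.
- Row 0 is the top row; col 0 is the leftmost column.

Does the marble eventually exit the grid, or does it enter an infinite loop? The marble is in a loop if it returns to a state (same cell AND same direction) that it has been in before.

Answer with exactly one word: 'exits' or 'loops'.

Step 1: enter (0,1), '.' pass, move down to (1,1)
Step 2: enter (1,1), '.' pass, move down to (2,1)
Step 3: enter (2,1), '.' pass, move down to (3,1)
Step 4: enter (3,1), '.' pass, move down to (4,1)
Step 5: enter (4,1), '.' pass, move down to (5,1)
Step 6: enter (5,1), '.' pass, move down to (6,1)
Step 7: at (6,1) — EXIT via bottom edge, pos 1

Answer: exits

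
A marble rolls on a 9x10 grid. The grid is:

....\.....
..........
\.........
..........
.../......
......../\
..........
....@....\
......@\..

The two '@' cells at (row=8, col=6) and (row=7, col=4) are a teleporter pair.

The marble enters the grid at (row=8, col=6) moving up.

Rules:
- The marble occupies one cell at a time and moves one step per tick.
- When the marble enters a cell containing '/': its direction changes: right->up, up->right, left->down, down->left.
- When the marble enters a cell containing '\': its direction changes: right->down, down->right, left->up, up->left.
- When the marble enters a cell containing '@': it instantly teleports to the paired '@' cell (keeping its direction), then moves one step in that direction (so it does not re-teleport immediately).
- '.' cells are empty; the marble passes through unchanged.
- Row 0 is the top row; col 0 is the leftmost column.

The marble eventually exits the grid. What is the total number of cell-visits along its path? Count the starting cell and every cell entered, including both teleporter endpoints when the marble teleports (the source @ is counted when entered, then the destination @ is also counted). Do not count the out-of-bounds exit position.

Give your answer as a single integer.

Answer: 13

Derivation:
Step 1: enter (8,6), '@' teleport (8,6)->(7,4), also enter (7,4), move up to (6,4)
Step 2: enter (6,4), '.' pass, move up to (5,4)
Step 3: enter (5,4), '.' pass, move up to (4,4)
Step 4: enter (4,4), '.' pass, move up to (3,4)
Step 5: enter (3,4), '.' pass, move up to (2,4)
Step 6: enter (2,4), '.' pass, move up to (1,4)
Step 7: enter (1,4), '.' pass, move up to (0,4)
Step 8: enter (0,4), '\' deflects up->left, move left to (0,3)
Step 9: enter (0,3), '.' pass, move left to (0,2)
Step 10: enter (0,2), '.' pass, move left to (0,1)
Step 11: enter (0,1), '.' pass, move left to (0,0)
Step 12: enter (0,0), '.' pass, move left to (0,-1)
Step 13: at (0,-1) — EXIT via left edge, pos 0
Path length (cell visits): 13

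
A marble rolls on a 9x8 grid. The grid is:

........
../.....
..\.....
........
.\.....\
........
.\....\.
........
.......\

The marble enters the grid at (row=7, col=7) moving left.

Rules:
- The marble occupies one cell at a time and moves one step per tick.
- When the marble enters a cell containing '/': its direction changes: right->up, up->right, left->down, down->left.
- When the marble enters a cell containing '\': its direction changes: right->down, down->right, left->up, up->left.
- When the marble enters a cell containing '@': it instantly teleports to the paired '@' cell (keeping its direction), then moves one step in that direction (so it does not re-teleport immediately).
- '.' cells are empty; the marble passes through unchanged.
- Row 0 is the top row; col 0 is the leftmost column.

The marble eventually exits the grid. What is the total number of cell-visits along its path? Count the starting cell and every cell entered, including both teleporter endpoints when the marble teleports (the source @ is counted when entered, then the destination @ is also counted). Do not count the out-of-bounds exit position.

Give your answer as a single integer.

Answer: 8

Derivation:
Step 1: enter (7,7), '.' pass, move left to (7,6)
Step 2: enter (7,6), '.' pass, move left to (7,5)
Step 3: enter (7,5), '.' pass, move left to (7,4)
Step 4: enter (7,4), '.' pass, move left to (7,3)
Step 5: enter (7,3), '.' pass, move left to (7,2)
Step 6: enter (7,2), '.' pass, move left to (7,1)
Step 7: enter (7,1), '.' pass, move left to (7,0)
Step 8: enter (7,0), '.' pass, move left to (7,-1)
Step 9: at (7,-1) — EXIT via left edge, pos 7
Path length (cell visits): 8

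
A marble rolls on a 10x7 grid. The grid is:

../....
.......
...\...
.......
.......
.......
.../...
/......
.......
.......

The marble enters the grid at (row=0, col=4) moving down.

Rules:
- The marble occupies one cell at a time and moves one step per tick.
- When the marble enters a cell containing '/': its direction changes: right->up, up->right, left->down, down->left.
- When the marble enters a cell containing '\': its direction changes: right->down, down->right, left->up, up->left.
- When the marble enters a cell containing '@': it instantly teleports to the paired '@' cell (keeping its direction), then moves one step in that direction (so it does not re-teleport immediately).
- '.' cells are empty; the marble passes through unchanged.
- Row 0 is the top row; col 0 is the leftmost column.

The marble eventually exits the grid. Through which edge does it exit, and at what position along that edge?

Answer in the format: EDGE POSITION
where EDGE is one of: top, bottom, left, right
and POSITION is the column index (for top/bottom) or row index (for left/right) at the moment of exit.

Answer: bottom 4

Derivation:
Step 1: enter (0,4), '.' pass, move down to (1,4)
Step 2: enter (1,4), '.' pass, move down to (2,4)
Step 3: enter (2,4), '.' pass, move down to (3,4)
Step 4: enter (3,4), '.' pass, move down to (4,4)
Step 5: enter (4,4), '.' pass, move down to (5,4)
Step 6: enter (5,4), '.' pass, move down to (6,4)
Step 7: enter (6,4), '.' pass, move down to (7,4)
Step 8: enter (7,4), '.' pass, move down to (8,4)
Step 9: enter (8,4), '.' pass, move down to (9,4)
Step 10: enter (9,4), '.' pass, move down to (10,4)
Step 11: at (10,4) — EXIT via bottom edge, pos 4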